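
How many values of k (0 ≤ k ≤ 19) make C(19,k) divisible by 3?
Checking C(19,k) mod 3 for k = 0..19: divisible at k = 2, 3, 4, 5, 6, 7, 8, 11, 12, 13, 14, 15, 16, 17. That's 14 values.
Final answer: 14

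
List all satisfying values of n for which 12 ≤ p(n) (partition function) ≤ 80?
Tabulating p(n) via p(n) = p(n−1) + p(n−2) − p(n−5) − p(n−7) + …: p(6)=11; p(7)=15; p(8)=22; p(9)=30; p(10)=42; p(11)=56; p(12)=77; p(13)=101. So valid n = 7, 8, 9, 10, 11, 12.

Answer: 7, 8, 9, 10, 11, 12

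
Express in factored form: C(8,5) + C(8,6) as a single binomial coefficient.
C(9,6)

Working:
By Pascal's identity: C(8,5) + C(8,6) = C(9,6) = 84.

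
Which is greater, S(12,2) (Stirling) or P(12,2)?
S(12,2)

Solution: S(12,2) = 2·S(11,2) + S(11,1) = 2·1,023 + 1 = 2,047; P(12,2) = 132.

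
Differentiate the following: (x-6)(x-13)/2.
(2x - 19)/2
d/dx[(x-6)(x-13)] = (x-13) + (x-6) = 2x - 19. Dividing by 2 gives (2x - 19)/2.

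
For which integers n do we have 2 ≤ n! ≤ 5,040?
2, 3, 4, 5, 6, 7

Reasoning: n! is strictly increasing; 2! = 2 and 7! = 5,040, so valid n = 2, 3, 4, 5, 6, 7.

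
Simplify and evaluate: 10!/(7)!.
720

This equals 10×9×8 = 720.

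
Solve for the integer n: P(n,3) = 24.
4

Reasoning: P(n,3) = n(n−1)(n−2) is increasing in n; n(n−1)(n−2) ≈ (n−1)^3 = 24 gives n ≈ 3.9. Check: P(3,3) = 6, P(4,3) = 24 ✓. So n = 4.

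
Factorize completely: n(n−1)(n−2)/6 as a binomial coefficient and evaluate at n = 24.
n(n−1)(n−2)/6 = n!/(3!(n−3)!) = C(n,3). At n = 24: C(24,3) = 2,024.
Final answer: C(n,3); C(24,3) = 2,024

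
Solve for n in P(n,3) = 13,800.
25

Solution: P(n,3) = n(n−1)(n−2) is increasing in n; n(n−1)(n−2) ≈ (n−1)^3 = 13,800 gives n ≈ 25.0. Check: P(23,3) = 10,626, P(24,3) = 12,144, P(25,3) = 13,800 ✓. So n = 25.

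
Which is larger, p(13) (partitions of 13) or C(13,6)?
Pentagonal recurrence p(n) = p(n−1) + p(n−2) − p(n−5) − p(n−7) + …: p(13) = p(12) + p(11) − p(8) − p(6) + p(1) = 77 + 56 − 22 − 11 + 1 = 101; C(13,6) = 1,716.
Final answer: C(13,6)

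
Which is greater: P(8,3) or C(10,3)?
P(8,3)=336, C(10,3)=120.
Final answer: P(8,3)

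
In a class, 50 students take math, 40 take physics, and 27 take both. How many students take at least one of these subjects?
63

Solution: |A∪B| = |A|+|B|-|A∩B| = 50+40-27 = 63.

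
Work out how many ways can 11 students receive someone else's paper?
14,684,570

Reasoning: Using D(n) = (n-1)[D(n-1) + D(n-2)]:
D(11) = (11-1) × [D(10) + D(9)]
      = 10 × [1334961 + 133496]
      = 10 × 1468457
      = 14,684,570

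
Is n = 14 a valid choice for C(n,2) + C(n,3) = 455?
Yes

Explanation: C(14,2) + C(14,3) = 91 + 364 = 455, which equals 455.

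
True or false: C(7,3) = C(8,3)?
False

Reasoning: LHS = C(7,3) = 35; RHS = C(8,3) = 56. 35 ≠ 56, so the statement does not hold.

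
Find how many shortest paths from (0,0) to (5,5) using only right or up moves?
252

Choose 5 rights from 10 moves: C(10,5) = 252.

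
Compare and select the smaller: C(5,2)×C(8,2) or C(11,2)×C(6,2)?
C(5,2)×C(8,2)

C(5,2)×C(8,2)=280, C(11,2)×C(6,2)=825.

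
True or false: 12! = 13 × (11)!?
False

Reasoning: 12! = 12 × 11! = 479,001,600, but 13 × 11! = 518,918,400.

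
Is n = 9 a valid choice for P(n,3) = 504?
Yes

Explanation: P(9,3) = 9·8·7 = 504, which equals 504.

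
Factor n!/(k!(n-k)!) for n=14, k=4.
C(14,4) = 1,001

Working:
This is the binomial coefficient C(14,4) = 1,001.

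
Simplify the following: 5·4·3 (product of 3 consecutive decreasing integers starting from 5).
60

Explanation: This is P(5,3) = 5!/(2)! = 60.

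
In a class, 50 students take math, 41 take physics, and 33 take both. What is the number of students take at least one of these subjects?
58

Solution: |A∪B| = |A|+|B|-|A∩B| = 50+41-33 = 58.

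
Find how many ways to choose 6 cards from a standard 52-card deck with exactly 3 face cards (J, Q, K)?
2,173,600

Working:
12 face cards and 40 non-face cards: C(12,3) × C(40,3) = 220 × 9,880 = 2,173,600.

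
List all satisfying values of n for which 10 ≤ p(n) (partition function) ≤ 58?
6, 7, 8, 9, 10, 11
Tabulating p(n) via p(n) = p(n−1) + p(n−2) − p(n−5) − p(n−7) + …: p(5)=7; p(6)=11; p(7)=15; p(8)=22; p(9)=30; p(10)=42; p(11)=56; p(12)=77. So valid n = 6, 7, 8, 9, 10, 11.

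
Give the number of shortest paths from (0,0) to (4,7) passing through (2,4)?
150

Explanation: To (2,4): C(6,2)=15. From there: C(5,2)=10. Total: 150.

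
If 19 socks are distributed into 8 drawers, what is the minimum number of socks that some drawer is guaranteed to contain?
3

Reasoning: Pigeonhole: ⌈19/8⌉ = 3.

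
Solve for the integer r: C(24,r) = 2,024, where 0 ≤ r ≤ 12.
C(24,r) is increasing for 0 ≤ r ≤ 12. Stepping up (C(24,r+1) = C(24,r)·(24−r)/(r+1)): C(24,1) = 24, C(24,2) = 276, C(24,3) = 2,024 ✓. So r = 3.

Answer: 3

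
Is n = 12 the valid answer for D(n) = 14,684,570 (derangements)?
No

Solution: D(12) = (12-1)·[D(11) + D(10)] = 11·[14,684,570 + 1,334,961] = 176,214,841, which does not equal 14,684,570.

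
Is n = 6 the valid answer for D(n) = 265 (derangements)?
Yes

Solution: D(6) = (6-1)·[D(5) + D(4)] = 5·[44 + 9] = 265, which equals 265.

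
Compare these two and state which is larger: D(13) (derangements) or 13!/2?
13!/2

D(13) = (13-1)·[D(12) + D(11)] = 12·[176,214,841 + 14,684,570] = 2,290,792,932; 13!/2 = 6,227,020,800/2 = 3,113,510,400.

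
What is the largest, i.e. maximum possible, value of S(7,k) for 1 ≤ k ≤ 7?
350

Explanation: Row S(7,k) for k = 1..7 (via S(n,k) = k·S(n−1,k) + S(n−1,k−1)): 1, 63, 301, 350, 140, 21, 1. The row is unimodal; maximum at k = 4: 350.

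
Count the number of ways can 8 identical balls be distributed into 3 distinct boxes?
C(8+3-1, 3-1) = C(10, 2) = 45.

Answer: 45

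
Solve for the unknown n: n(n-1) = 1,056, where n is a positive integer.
33

Explanation: n² − n − 1,056 = 0, so n = (1 ± √(1 + 4·1,056))/2 = (1 ± √4,225)/2 = (1 ± 65)/2, i.e. n = 33 or n = -32. Taking the positive root, n = 33 (check: 33×32 = 1,056).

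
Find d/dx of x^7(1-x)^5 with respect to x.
Product rule: 7x^{6}(1-x)^{5} + x^7·(-5)(1-x)^{4}.

Answer: 7x^6(1-x)^5 - 5x^7(1-x)^4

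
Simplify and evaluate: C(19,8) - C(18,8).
C(19,8) - C(18,8) = C(18,7) = 31,824.
Final answer: 31,824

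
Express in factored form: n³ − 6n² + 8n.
n(n − 2)(n − 4)
n³ − 6n² + 8n = n(n² − 6n + 8) = n(n − 2)(n − 4).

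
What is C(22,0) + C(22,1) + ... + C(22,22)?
Sum of binomial coefficients = 2^22 = 4,194,304.
Final answer: 4,194,304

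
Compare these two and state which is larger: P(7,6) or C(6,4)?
P(7,6)

Explanation: P(7,6)=5,040, C(6,4)=15.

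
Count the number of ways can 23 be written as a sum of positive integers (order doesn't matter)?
Pentagonal recurrence p(n) = p(n−1) + p(n−2) − p(n−5) − p(n−7) + …: p(23) = p(22) + p(21) − p(18) − p(16) + p(11) + p(8) − p(1) = 1,002 + 792 − 385 − 231 + 56 + 22 − 1 = 1,255.

Answer: 1,255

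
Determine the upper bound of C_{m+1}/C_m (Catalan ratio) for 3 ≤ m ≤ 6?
C_{m+1}/C_m = 2(2m+1)/(m+2), which increases with m. Maximum at m = 6: 2·13/8 = 13/4.
Final answer: 13/4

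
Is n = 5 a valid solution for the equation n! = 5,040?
No

Working:
5! = 5·4! = 5·24 = 120, which does not equal 5,040.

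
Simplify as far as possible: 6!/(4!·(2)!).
15

Working:
This is C(6,4) = 15.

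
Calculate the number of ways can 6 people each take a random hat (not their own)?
Using D(n) = (n-1)[D(n-1) + D(n-2)]:
D(6) = (6-1) × [D(5) + D(4)]
      = 5 × [44 + 9]
      = 5 × 53
      = 265
Final answer: 265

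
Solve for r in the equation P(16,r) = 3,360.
3
P(16,r) = 16·15·…·(16−r+1), a product of r factors. Multiplying down from 16: 16 = 16; 16·15 = 240; 16·15·14 = 3,360 ✓ (3 factors). So r = 3.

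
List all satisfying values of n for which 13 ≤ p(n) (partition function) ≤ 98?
7, 8, 9, 10, 11, 12
Tabulating p(n) via p(n) = p(n−1) + p(n−2) − p(n−5) − p(n−7) + …: p(6)=11; p(7)=15; p(8)=22; p(9)=30; p(10)=42; p(11)=56; p(12)=77; p(13)=101. So valid n = 7, 8, 9, 10, 11, 12.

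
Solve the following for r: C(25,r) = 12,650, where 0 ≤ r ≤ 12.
4

Working:
C(25,r) is increasing for 0 ≤ r ≤ 12. Stepping up (C(25,r+1) = C(25,r)·(25−r)/(r+1)): C(25,1) = 25, C(25,2) = 300, C(25,3) = 2,300, C(25,4) = 12,650 ✓. So r = 4.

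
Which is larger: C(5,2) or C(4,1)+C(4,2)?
Equal

By Pascal's identity: C(5,2) = C(4,1)+C(4,2) = 10. Equal.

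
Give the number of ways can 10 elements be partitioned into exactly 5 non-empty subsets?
This equals S(10,5), the Stirling number of the 2nd kind.
Using the Stirling recurrence: S(n,k) = k·S(n-1,k) + S(n-1,k-1)
S(10,5) = 5·S(9,5) + S(9,4)
         = 5·6951 + 7770
         = 34755 + 7770
         = 42,525
Final answer: 42,525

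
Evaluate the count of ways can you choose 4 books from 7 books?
35

C(7,4) = 7! / (4! × (7-4)!)
         = 7! / (4! × 3!)
         = 35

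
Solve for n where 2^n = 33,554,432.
25

Solution: 33,554,432 = 1,024 × 1,024 × 32 = 2^10 × 2^10 × 2^5 = 2^25, so n = 25.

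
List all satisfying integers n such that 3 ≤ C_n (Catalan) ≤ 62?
C_2=2; C_3=5; C_4=14; C_5=42; C_6=132. So valid n = 3, 4, 5.
Final answer: 3, 4, 5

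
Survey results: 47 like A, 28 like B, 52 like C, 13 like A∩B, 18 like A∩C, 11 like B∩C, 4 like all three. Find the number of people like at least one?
89

Working:
|A∪B∪C| = 47+28+52-13-18-11+4 = 89.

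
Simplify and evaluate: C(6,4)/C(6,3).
3/4

Solution: C(n,k+1)/C(n,k) = (n−k)/(k+1). Here (6−3)/(3+1) = 3/4 = 3/4.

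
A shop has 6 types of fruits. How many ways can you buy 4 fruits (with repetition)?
126

Reasoning: Stars and bars: C(4+6-1, 4) = C(9, 4) = 126.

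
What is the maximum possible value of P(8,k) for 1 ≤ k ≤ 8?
40,320

P(8,k) increases in k, so maximum at k = 8: 8! = 40,320.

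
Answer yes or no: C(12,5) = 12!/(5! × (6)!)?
No

Explanation: The correct denominator is 5!×7!, giving C(12,5) = 792; the stated RHS is 12!/(5!×6!) = 5,544 ≠ 792, so the statement does not hold.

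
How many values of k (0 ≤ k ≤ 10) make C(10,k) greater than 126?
Row 10 is unimodal and symmetric about k=10/2. C(10,3)=120 ≤ 126; C(10,4)=210 > 126; by symmetry C(10,k) > 126 for k = 4..6. That's 6 - 4 + 1 = 3 values.
Final answer: 3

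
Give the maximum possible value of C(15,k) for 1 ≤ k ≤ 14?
6,435

Solution: C(15,k) is maximised at the centre of the row: C(15,7) = 6,435.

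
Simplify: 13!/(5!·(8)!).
1,287
This is C(13,5) = 1,287.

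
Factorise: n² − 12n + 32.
Seek roots whose sum is 12 and product is 32: (4, 8). So n² − 12n + 32 = (n − 4)(n − 8).
Final answer: (n − 4)(n − 8)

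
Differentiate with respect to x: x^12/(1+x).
Quotient rule: [12x^{11}(1+x) - x^12]/(1+x)².

Answer: (12x^11(1+x) - x^12)/(1+x)²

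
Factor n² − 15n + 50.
(n − 5)(n − 10)

Reasoning: Seek roots whose sum is 15 and product is 50: (5, 10). So n² − 15n + 50 = (n − 5)(n − 10).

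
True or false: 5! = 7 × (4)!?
False

5! = 5 × 4! = 120, but 7 × 4! = 168.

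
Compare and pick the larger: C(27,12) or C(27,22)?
C(27,12)

Solution: C(27,12)=17,383,860, C(27,22)=80,730.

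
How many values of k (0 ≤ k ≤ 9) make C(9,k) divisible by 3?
8

Working:
Checking C(9,k) mod 3 for k = 0..9: divisible at k = 1, 2, 3, 4, 5, 6, 7, 8. That's 8 values.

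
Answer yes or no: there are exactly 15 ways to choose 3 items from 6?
No

Solution: C(6,3) = 20 ≠ 15.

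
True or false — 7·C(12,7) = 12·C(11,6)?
Absorption identity k·C(n,k) = n·C(n-1,k-1). LHS = 7·792 = 5,544; RHS = 12·462 = 5,544.
Final answer: True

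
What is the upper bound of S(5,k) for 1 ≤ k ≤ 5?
Row S(5,k) for k = 1..5 (via S(n,k) = k·S(n−1,k) + S(n−1,k−1)): 1, 15, 25, 10, 1. The row is unimodal; maximum at k = 3: 25.
Final answer: 25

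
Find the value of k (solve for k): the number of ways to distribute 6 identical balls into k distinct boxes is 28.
Stars and bars: the count is C(6+k−1, k−1), increasing in k. k=2: C(7,1) = 7, k=3: C(8,2) = 28 ✓. So k = 3.

Answer: 3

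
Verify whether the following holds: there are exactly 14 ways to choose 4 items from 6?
False

C(6,4) = 15 ≠ 14.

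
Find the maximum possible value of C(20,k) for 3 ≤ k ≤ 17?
184,756

C(20,k) is maximised at the centre of the row: C(20,10) = 184,756.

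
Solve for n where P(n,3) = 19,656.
28

Working:
P(n,3) = n(n−1)(n−2) is increasing in n; n(n−1)(n−2) ≈ (n−1)^3 = 19,656 gives n ≈ 28.0. Check: P(26,3) = 15,600, P(27,3) = 17,550, P(28,3) = 19,656 ✓. So n = 28.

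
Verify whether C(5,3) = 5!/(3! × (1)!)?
False

Solution: The correct denominator is 3!×2!, giving C(5,3) = 10; the stated RHS is 5!/(3!×1!) = 20 ≠ 10, so the statement does not hold.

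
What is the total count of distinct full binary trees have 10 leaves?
Using the Catalan number formula: C_n = C(2n, n) / (n+1)
C_9 = C(18, 9) / (9+1)
     = 48620 / 10
     = 4,862
Final answer: 4,862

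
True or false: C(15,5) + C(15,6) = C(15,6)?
False

Working:
Pascal's identity gives C(16,6) = 8,008, whereas C(15,6) = 5,005.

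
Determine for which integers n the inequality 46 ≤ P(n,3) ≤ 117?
5

Explanation: P(4,3)=24; P(5,3)=60; P(6,3)=120. So valid n = 5.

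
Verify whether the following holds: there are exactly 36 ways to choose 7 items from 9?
True

C(9,7) = 36.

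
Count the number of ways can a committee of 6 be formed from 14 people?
3,003

Working:
C(14,6) = 14! / (6! × (14-6)!)
         = 14! / (6! × 8!)
         = 3,003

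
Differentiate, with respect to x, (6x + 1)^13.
78(6x + 1)^12

Explanation: Chain rule: 13(6x+1)^{12} × 6 = 78(6x+1)^{12}.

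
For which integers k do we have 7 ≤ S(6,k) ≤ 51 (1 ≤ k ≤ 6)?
2, 5

Reasoning: S(6,1)=1; S(6,2)=31; S(6,3)=90; S(6,4)=65; S(6,5)=15; S(6,6)=1. So valid k = 2, 5.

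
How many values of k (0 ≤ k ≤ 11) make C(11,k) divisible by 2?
4
Checking C(11,k) mod 2 for k = 0..11: divisible at k = 4, 5, 6, 7. That's 4 values.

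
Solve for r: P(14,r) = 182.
P(14,r) = 14·13·…·(14−r+1), a product of r factors. Multiplying down from 14: 14 = 14; 14·13 = 182 ✓ (2 factors). So r = 2.
Final answer: 2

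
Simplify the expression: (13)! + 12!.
6,706,022,400

Explanation: (13)! + 12! = (13)·12! + 12! = (13+1)·12! = 14·12! = 6,706,022,400.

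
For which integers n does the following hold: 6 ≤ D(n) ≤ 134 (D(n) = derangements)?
4, 5

Using D(n) = (n−1)[D(n−1) + D(n−2)] with D(1)=0, D(2)=1: D(3)=2; D(4)=9; D(5)=44; D(6)=265. So valid n = 4, 5.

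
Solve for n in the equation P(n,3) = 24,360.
30

Reasoning: P(n,3) = n(n−1)(n−2) is increasing in n; n(n−1)(n−2) ≈ (n−1)^3 = 24,360 gives n ≈ 30.0. Check: P(28,3) = 19,656, P(29,3) = 21,924, P(30,3) = 24,360 ✓. So n = 30.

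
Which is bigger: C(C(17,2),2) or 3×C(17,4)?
C(C(17,2),2)

Reasoning: C(C(17,2),2)=9,180, 3×C(17,4)=7,140.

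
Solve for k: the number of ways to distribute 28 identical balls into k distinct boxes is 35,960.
Stars and bars: the count is C(28+k−1, k−1), increasing in k. k=3: C(30,2) = 435, k=4: C(31,3) = 4,495, k=5: C(32,4) = 35,960 ✓. So k = 5.
Final answer: 5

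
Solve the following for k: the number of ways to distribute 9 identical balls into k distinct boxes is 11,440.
8

Working:
Stars and bars: the count is C(9+k−1, k−1), increasing in k. k=6: C(14,5) = 2,002, k=7: C(15,6) = 5,005, k=8: C(16,7) = 11,440 ✓. So k = 8.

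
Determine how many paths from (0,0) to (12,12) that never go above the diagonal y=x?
208,012

Explanation: Counted by the Catalan number C_12: C_12 = C(24,12)/(12+1) = 2,704,156/13 = 208,012.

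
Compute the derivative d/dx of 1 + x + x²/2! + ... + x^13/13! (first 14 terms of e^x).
1 + x + x²/2! + ... + x^12/12!

Working:
Differentiating term by term gives the first 13 terms of e^x.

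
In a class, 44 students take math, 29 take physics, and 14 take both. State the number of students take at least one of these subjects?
59
|A∪B| = |A|+|B|-|A∩B| = 44+29-14 = 59.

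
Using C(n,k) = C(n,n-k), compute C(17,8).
C(17,8) = C(17,9) = 24,310.
Final answer: 24,310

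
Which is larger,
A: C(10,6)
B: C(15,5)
B

Reasoning: A=C(10,6)=210, B=C(15,5)=3,003.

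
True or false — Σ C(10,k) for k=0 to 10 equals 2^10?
True

Reasoning: Binomial theorem: Σ C(10,k) = (1+1)^10 = 2^10 = 1,024; RHS 2^10 = 1,024.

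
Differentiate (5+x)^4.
Using the power rule: d/dx (5+x)^4 = 4(5+x)^{3}.
Final answer: 4(5+x)^3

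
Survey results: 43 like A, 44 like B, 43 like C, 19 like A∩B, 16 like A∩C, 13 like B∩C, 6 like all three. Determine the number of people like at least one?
88
|A∪B∪C| = 43+44+43-19-16-13+6 = 88.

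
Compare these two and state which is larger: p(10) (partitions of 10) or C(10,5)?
C(10,5)

Reasoning: Pentagonal recurrence p(n) = p(n−1) + p(n−2) − p(n−5) − p(n−7) + …: p(10) = p(9) + p(8) − p(5) − p(3) = 30 + 22 − 7 − 3 = 42; C(10,5) = 252.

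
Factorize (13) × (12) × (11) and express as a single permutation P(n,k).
P(13,3) = 13!/(10)!

Working:
Product of 3 consecutive descending integers starting at 13: P(13,3) = 13!/10! = 1,716.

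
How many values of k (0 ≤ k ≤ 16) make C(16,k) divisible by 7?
Checking C(16,k) mod 7 for k = 0..16: divisible at k = 3, 4, 5, 6, 10, 11, 12, 13. That's 8 values.
Final answer: 8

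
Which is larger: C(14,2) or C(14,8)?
C(14,8)

C(14,2)=91, C(14,8)=3,003.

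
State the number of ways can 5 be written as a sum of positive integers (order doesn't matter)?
7

Solution: Pentagonal recurrence p(n) = p(n−1) + p(n−2) − p(n−5) − p(n−7) + …: p(5) = p(4) + p(3) − p(0) = 5 + 3 − 1 = 7.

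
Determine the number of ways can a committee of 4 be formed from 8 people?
70

C(8,4) = 8! / (4! × (8-4)!)
         = 8! / (4! × 4!)
         = 70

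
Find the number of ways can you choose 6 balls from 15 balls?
5,005

Reasoning: C(15,6) = 15! / (6! × (15-6)!)
         = 15! / (6! × 9!)
         = 5,005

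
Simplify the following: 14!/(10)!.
24,024

Reasoning: This equals 14×13×...×11 = 24,024.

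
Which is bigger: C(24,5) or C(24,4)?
C(24,5)

C(24,5)=42,504, C(24,4)=10,626.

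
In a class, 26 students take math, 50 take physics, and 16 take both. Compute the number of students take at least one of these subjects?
60

Solution: |A∪B| = |A|+|B|-|A∩B| = 26+50-16 = 60.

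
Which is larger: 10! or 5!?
10!

Explanation: 10!=3,628,800, 5!=120. 10! > 5!.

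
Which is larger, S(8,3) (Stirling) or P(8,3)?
S(8,3)

Working:
S(8,3) = 3·S(7,3) + S(7,2) = 3·301 + 63 = 966; P(8,3) = 336.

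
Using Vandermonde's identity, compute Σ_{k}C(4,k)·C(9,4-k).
715

= C(4+9,4) = C(13,4) = 715.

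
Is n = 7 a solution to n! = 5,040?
Yes
7! = 7·6! = 7·720 = 5,040, which equals 5,040.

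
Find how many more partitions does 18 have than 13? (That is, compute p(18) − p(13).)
Pentagonal recurrence p(n) = p(n−1) + p(n−2) − p(n−5) − p(n−7) + …: p(18) = p(17) + p(16) − p(13) − p(11) + p(6) + p(3) = 297 + 231 − 101 − 56 + 11 + 3 = 385.
p(13) = p(12) + p(11) − p(8) − p(6) + p(1) = 77 + 56 − 22 − 11 + 1 = 101.
Difference = 385 − 101 = 284.
Final answer: 284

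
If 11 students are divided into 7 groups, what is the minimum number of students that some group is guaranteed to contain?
2

Explanation: Pigeonhole: ⌈11/7⌉ = 2.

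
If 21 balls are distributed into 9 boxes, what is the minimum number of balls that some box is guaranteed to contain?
3

Solution: Pigeonhole: ⌈21/9⌉ = 3.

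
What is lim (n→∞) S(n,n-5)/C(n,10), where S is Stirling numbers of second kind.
945

Working:
The leading term of S(n,n-5) as a polynomial in n is (9)!!·C(n,10), so the ratio → (9)!! = 945.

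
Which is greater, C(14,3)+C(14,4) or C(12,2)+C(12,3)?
First=1,365, Second=286.
Final answer: C(14,3)+C(14,4)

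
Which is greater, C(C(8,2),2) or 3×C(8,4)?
C(C(8,2),2)

Solution: C(C(8,2),2)=378, 3×C(8,4)=210.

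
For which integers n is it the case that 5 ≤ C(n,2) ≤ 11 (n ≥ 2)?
4, 5

C(3,2)=3; C(4,2)=6; C(5,2)=10; C(6,2)=15. So valid n = 4, 5.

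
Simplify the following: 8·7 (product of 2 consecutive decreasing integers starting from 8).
56

This is P(8,2) = 8!/(6)! = 56.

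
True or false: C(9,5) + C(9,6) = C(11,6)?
False

Working:
Pascal's identity gives C(10,6) = 210, whereas C(11,6) = 462.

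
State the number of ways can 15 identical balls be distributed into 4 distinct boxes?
816

C(15+4-1, 4-1) = C(18, 3) = 816.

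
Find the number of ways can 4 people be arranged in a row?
24

Explanation: Arrangements of 4 distinct objects: 4! = 24.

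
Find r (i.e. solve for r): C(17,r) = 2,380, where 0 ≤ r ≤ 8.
4

C(17,r) is increasing for 0 ≤ r ≤ 8. Stepping up (C(17,r+1) = C(17,r)·(17−r)/(r+1)): C(17,1) = 17, C(17,2) = 136, C(17,3) = 680, C(17,4) = 2,380 ✓. So r = 4.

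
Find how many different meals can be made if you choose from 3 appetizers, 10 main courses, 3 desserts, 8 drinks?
By the multiplication principle: 3 × 10 × 3 × 8 = 720.
Final answer: 720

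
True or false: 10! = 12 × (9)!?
False

Reasoning: 10! = 10 × 9! = 3,628,800, but 12 × 9! = 4,354,560.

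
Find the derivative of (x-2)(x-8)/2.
d/dx[(x-2)(x-8)] = (x-8) + (x-2) = 2x - 10. Dividing by 2 gives (2x - 10)/2.

Answer: (2x - 10)/2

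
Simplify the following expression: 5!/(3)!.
20

This equals 5×4 = 20.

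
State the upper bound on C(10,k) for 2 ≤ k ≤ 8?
C(10,k) is maximised at the centre of the row: C(10,5) = 252.
Final answer: 252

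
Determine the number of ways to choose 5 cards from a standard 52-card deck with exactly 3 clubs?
211,926

Explanation: 13 clubs and 39 non-clubs: C(13,3) × C(39,2) = 286 × 741 = 211,926.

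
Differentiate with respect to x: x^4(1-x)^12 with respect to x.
Product rule: 4x^{3}(1-x)^{12} + x^4·(-12)(1-x)^{11}.

Answer: 4x^3(1-x)^12 - 12x^4(1-x)^11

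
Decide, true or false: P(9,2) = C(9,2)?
P(9,2) = 72 but C(9,2) = 36; they differ by a factor of 2! = 2, so the statement does not hold.
Final answer: False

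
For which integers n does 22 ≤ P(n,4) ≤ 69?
4

Explanation: P(3,4)=0; P(4,4)=24; P(5,4)=120. So valid n = 4.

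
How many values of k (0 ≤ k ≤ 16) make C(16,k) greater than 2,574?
7

Row 16 is unimodal and symmetric about k=16/2. C(16,4)=1,820 ≤ 2,574; C(16,5)=4,368 > 2,574; by symmetry C(16,k) > 2,574 for k = 5..11. That's 11 - 5 + 1 = 7 values.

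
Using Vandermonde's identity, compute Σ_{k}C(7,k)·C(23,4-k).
27,405

Explanation: = C(7+23,4) = C(30,4) = 27,405.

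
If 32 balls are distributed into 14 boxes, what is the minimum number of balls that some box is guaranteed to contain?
Pigeonhole: ⌈32/14⌉ = 3.

Answer: 3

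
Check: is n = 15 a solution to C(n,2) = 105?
C(15,2) = 15·14/2! = 210/2 = 105, which equals 105.
Final answer: Yes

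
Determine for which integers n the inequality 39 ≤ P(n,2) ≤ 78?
7, 8, 9

Working:
P(6,2)=30; P(7,2)=42; P(8,2)=56; P(9,2)=72; P(10,2)=90. So valid n = 7, 8, 9.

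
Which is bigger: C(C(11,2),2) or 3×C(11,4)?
C(C(11,2),2)=1,485, 3×C(11,4)=990.
Final answer: C(C(11,2),2)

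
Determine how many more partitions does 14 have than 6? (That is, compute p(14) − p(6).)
Pentagonal recurrence p(n) = p(n−1) + p(n−2) − p(n−5) − p(n−7) + …: p(14) = p(13) + p(12) − p(9) − p(7) + p(2) = 101 + 77 − 30 − 15 + 2 = 135.
p(6) = p(5) + p(4) − p(1) = 7 + 5 − 1 = 11.
Difference = 135 − 11 = 124.

Answer: 124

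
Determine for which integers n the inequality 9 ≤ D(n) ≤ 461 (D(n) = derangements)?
4, 5, 6

Working:
Using D(n) = (n−1)[D(n−1) + D(n−2)] with D(1)=0, D(2)=1: D(3)=2; D(4)=9; D(5)=44; D(6)=265; D(7)=1,854. So valid n = 4, 5, 6.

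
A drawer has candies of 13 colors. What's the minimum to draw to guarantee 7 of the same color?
79

Reasoning: Worst case: 6 of each = 78. One more: 79.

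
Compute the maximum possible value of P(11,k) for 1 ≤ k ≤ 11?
39,916,800
P(11,k) increases in k, so maximum at k = 11: 11! = 39,916,800.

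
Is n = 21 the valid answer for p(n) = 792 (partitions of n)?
Yes

Working:
Pentagonal recurrence p(n) = p(n−1) + p(n−2) − p(n−5) − p(n−7) + …: p(21) = p(20) + p(19) − p(16) − p(14) + p(9) + p(6) = 627 + 490 − 231 − 135 + 30 + 11 = 792, which equals 792.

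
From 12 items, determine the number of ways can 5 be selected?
792

C(12,5) = 12! / (5! × (12-5)!)
         = 12! / (5! × 7!)
         = 792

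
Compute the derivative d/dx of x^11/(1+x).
Quotient rule: [11x^{10}(1+x) - x^11]/(1+x)².

Answer: (11x^10(1+x) - x^11)/(1+x)²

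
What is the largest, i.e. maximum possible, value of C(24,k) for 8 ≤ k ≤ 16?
2,704,156

Explanation: C(24,k) is maximised at the centre of the row: C(24,12) = 2,704,156.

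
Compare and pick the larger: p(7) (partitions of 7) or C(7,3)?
C(7,3)

Working:
Pentagonal recurrence p(n) = p(n−1) + p(n−2) − p(n−5) − p(n−7) + …: p(7) = p(6) + p(5) − p(2) − p(0) = 11 + 7 − 2 − 1 = 15; C(7,3) = 35.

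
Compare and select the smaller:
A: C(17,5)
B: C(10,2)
B

Working:
A=C(17,5)=6,188, B=C(10,2)=45.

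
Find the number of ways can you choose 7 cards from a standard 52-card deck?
133,784,560

Reasoning: C(52,7) = 133,784,560.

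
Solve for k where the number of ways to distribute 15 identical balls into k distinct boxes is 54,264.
7

Explanation: Stars and bars: the count is C(15+k−1, k−1), increasing in k. k=5: C(19,4) = 3,876, k=6: C(20,5) = 15,504, k=7: C(21,6) = 54,264 ✓. So k = 7.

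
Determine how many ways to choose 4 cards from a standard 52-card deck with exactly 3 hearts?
11,154

Solution: 13 hearts and 39 non-hearts: C(13,3) × C(39,1) = 286 × 39 = 11,154.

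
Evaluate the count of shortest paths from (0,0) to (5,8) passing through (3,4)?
To (3,4): C(7,3)=35. From there: C(6,2)=15. Total: 525.

Answer: 525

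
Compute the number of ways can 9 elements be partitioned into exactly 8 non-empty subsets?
This equals S(9,8), the Stirling number of the 2nd kind.
Using the Stirling recurrence: S(n,k) = k·S(n-1,k) + S(n-1,k-1)
S(9,8) = 8·S(8,8) + S(8,7)
         = 8·1 + 28
         = 8 + 28
         = 36

Answer: 36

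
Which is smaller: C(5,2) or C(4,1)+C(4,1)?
C(4,1)+C(4,1)

Explanation: C(5,2)=10; C(4,1)+C(4,1)=4+4=8.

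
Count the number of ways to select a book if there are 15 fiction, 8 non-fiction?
23

Working:
By the addition principle: 15 + 8 = 23.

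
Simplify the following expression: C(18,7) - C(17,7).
12,376

Reasoning: C(18,7) - C(17,7) = C(17,6) = 12,376.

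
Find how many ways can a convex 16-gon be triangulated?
2,674,440

Using the Catalan number formula: C_n = C(2n, n) / (n+1)
C_14 = C(28, 14) / (14+1)
     = 40116600 / 15
     = 2,674,440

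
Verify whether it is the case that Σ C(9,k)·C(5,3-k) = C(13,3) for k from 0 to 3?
False

Reasoning: Vandermonde's identity gives C(14,3) = 364; RHS C(13,3) = 286.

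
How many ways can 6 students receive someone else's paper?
265

Using D(n) = (n-1)[D(n-1) + D(n-2)]:
D(6) = (6-1) × [D(5) + D(4)]
      = 5 × [44 + 9]
      = 5 × 53
      = 265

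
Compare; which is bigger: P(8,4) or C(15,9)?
P(8,4)=1,680, C(15,9)=5,005.
Final answer: C(15,9)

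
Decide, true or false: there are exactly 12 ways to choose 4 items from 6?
False
C(6,4) = 15 ≠ 12.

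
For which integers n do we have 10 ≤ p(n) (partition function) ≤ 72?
Tabulating p(n) via p(n) = p(n−1) + p(n−2) − p(n−5) − p(n−7) + …: p(5)=7; p(6)=11; p(7)=15; p(8)=22; p(9)=30; p(10)=42; p(11)=56; p(12)=77. So valid n = 6, 7, 8, 9, 10, 11.

Answer: 6, 7, 8, 9, 10, 11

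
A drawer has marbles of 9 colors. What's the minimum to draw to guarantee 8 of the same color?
64

Worst case: 7 of each = 63. One more: 64.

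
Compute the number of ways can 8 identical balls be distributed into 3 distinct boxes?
45

Working:
C(8+3-1, 3-1) = C(10, 2) = 45.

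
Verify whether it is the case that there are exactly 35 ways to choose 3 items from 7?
C(7,3) = 35.
Final answer: True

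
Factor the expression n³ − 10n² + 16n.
n(n − 2)(n − 8)
n³ − 10n² + 16n = n(n² − 10n + 16) = n(n − 2)(n − 8).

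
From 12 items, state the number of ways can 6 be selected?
924

Working:
C(12,6) = 12! / (6! × (12-6)!)
         = 12! / (6! × 6!)
         = 924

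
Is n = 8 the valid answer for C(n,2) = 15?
No

Reasoning: C(8,2) = 8·7/2! = 56/2 = 28, which does not equal 15.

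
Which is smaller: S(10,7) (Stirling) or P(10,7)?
S(10,7)

Solution: S(10,7) = 7·S(9,7) + S(9,6) = 7·462 + 2,646 = 5,880; P(10,7) = 604,800.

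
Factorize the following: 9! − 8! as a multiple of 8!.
8 × 8! = 322,560

Explanation: 9! − 8! = 9·8! − 8! = (9 − 1)·8! = 8 × 8! = 322,560.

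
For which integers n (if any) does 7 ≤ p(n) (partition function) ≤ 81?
5, 6, 7, 8, 9, 10, 11, 12

Explanation: Tabulating p(n) via p(n) = p(n−1) + p(n−2) − p(n−5) − p(n−7) + …: p(4)=5; p(5)=7; p(6)=11; p(7)=15; p(8)=22; p(9)=30; p(10)=42; p(11)=56; p(12)=77; p(13)=101. So valid n = 5, 6, 7, 8, 9, 10, 11, 12.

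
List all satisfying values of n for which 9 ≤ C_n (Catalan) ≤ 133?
4, 5, 6

C_3=5; C_4=14; C_5=42; C_6=132; C_7=429. So valid n = 4, 5, 6.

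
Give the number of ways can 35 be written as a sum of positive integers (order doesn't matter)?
14,883

Reasoning: Pentagonal recurrence p(n) = p(n−1) + p(n−2) − p(n−5) − p(n−7) + …: p(35) = p(34) + p(33) − p(30) − p(28) + p(23) + p(20) − p(13) − p(9) + p(0) = 12,310 + 10,143 − 5,604 − 3,718 + 1,255 + 627 − 101 − 30 + 1 = 14,883.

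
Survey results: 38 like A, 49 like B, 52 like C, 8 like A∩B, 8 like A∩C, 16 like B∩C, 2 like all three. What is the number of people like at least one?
109

Solution: |A∪B∪C| = 38+49+52-8-8-16+2 = 109.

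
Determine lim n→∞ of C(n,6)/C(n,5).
∞
C(n,6)/C(n,5) = (n-5)/6 → ∞ as n → ∞.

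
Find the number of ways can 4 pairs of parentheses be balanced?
14

Reasoning: Using the Catalan number formula: C_n = C(2n, n) / (n+1)
C_4 = C(8, 4) / (4+1)
     = 70 / 5
     = 14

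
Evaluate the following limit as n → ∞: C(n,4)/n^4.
1/24

Explanation: C(n,4) ≈ n^4/4! for large n. Limit = 1/4! = 1/24.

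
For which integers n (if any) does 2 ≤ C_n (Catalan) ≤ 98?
2, 3, 4, 5

Solution: C_1=1; C_2=2; C_3=5; C_4=14; C_5=42; C_6=132. So valid n = 2, 3, 4, 5.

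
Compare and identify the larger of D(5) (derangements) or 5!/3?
D(5)

D(5) = (5-1)·[D(4) + D(3)] = 4·[9 + 2] = 44; 5!/3 = 120/3 = 40.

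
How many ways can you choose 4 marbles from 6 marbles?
C(6,4) = 6! / (4! × (6-4)!)
         = 6! / (4! × 2!)
         = 15

Answer: 15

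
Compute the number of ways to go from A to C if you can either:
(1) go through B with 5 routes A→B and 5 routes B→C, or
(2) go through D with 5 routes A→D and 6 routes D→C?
55

Explanation: Route via B: 5×5=25. Route via D: 5×6=30. Total: 55.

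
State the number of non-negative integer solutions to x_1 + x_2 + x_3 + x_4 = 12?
455

Explanation: C(12+4-1, 4-1) = 455.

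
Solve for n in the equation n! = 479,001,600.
12

Solution: n! is strictly increasing. 10! = 3,628,800, 11! = 39,916,800, 12! = 479,001,600 ✓. So n = 12.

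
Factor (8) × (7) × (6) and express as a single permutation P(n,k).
Product of 3 consecutive descending integers starting at 8: P(8,3) = 8!/5! = 336.
Final answer: P(8,3) = 8!/(5)!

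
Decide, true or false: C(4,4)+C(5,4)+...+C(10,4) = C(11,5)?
Hockey stick identity gives Σ = C(11,5) = 462; RHS C(11,5) = 462.
Final answer: True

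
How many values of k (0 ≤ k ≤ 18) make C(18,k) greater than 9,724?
7

Row 18 is unimodal and symmetric about k=18/2. C(18,5)=8,568 ≤ 9,724; C(18,6)=18,564 > 9,724; by symmetry C(18,k) > 9,724 for k = 6..12. That's 12 - 6 + 1 = 7 values.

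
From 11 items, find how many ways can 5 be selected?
462

Reasoning: C(11,5) = 11! / (5! × (11-5)!)
         = 11! / (5! × 6!)
         = 462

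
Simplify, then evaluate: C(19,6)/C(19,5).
7/3

Working:
C(n,k+1)/C(n,k) = (n−k)/(k+1). Here (19−5)/(5+1) = 14/6 = 7/3.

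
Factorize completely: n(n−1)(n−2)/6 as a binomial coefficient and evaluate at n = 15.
C(n,3); C(15,3) = 455
n(n−1)(n−2)/6 = n!/(3!(n−3)!) = C(n,3). At n = 15: C(15,3) = 455.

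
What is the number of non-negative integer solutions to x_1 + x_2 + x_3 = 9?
55

Reasoning: C(9+3-1, 3-1) = 55.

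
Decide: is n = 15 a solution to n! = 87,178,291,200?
No

Explanation: 15! = 15·14! = 15·87,178,291,200 = 1,307,674,368,000, which does not equal 87,178,291,200.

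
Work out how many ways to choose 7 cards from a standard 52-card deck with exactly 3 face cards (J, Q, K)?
12 face cards and 40 non-face cards: C(12,3) × C(40,4) = 220 × 91,390 = 20,105,800.
Final answer: 20,105,800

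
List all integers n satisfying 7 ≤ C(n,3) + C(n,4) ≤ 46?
5, 6
C(4,3)+C(4,4)=5; C(5,3)+C(5,4)=15; C(6,3)+C(6,4)=35; C(7,3)+C(7,4)=70. So valid n = 5, 6.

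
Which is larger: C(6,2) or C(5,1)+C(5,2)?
Equal

Reasoning: By Pascal's identity: C(6,2) = C(5,1)+C(5,2) = 15. Equal.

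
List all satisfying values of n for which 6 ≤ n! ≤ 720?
3, 4, 5, 6

Working:
n! is strictly increasing; 3! = 6 and 6! = 720, so valid n = 3, 4, 5, 6.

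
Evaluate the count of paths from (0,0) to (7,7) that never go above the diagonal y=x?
Counted by the Catalan number C_7: C_7 = C(14,7)/(7+1) = 3,432/8 = 429.

Answer: 429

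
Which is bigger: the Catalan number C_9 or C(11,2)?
C_9 = C(18,9)/(9+1) = 48,620/10 = 4,862; C(11,2) = 55.

Answer: C_9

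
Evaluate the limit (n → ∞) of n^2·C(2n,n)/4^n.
∞

Explanation: C(2n,n) ~ 4^n/√(πn), so n^2·C(2n,n)/4^n ~ n^(2 − 1/2)/√π → ∞.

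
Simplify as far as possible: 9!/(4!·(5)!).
126

Reasoning: This is C(9,4) = 126.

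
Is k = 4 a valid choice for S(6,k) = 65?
Yes

Explanation: S(6,4) = 4·S(5,4) + S(5,3) = 4·10 + 25 = 65, which equals 65.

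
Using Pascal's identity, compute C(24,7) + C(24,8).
1,081,575

Reasoning: C(24,7) + C(24,8) = C(25,8) = 1,081,575.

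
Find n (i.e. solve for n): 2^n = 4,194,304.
4,194,304 = 1,024 × 1,024 × 4 = 2^10 × 2^10 × 2^2 = 2^22, so n = 22.
Final answer: 22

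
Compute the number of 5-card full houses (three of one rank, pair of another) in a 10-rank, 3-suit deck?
270

Reasoning: Triple rank: 10. Triple suits: C(3,3)=1. Pair rank: 9. Pair suits: C(3,2)=3. Total: 270.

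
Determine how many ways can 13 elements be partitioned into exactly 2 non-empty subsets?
4,095
This equals S(13,2), the Stirling number of the 2nd kind.
Using the Stirling recurrence: S(n,k) = k·S(n-1,k) + S(n-1,k-1)
S(13,2) = 2·S(12,2) + S(12,1)
         = 2·2047 + 1
         = 4094 + 1
         = 4,095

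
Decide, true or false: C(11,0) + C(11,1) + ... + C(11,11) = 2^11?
True

Working:
Binomial theorem with x = y = 1: Σ C(11,i) = (1+1)^11 = 2^11 = 2,048. The statement holds.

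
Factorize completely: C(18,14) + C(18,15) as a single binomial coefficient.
C(19,15)

Solution: By Pascal's identity: C(18,14) + C(18,15) = C(19,15) = 3,876.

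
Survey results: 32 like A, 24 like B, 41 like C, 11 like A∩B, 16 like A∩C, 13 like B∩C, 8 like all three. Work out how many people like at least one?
|A∪B∪C| = 32+24+41-11-16-13+8 = 65.

Answer: 65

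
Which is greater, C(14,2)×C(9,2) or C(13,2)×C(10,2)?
C(14,2)×C(9,2)=3,276, C(13,2)×C(10,2)=3,510.
Final answer: C(13,2)×C(10,2)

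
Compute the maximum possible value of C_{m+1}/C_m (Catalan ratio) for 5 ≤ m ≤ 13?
18/5

Explanation: C_{m+1}/C_m = 2(2m+1)/(m+2), which increases with m. Maximum at m = 13: 2·27/15 = 18/5.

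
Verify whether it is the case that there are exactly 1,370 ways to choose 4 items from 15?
False
C(15,4) = 1,365 ≠ 1370.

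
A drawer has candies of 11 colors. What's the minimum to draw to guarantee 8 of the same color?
Worst case: 7 of each = 77. One more: 78.
Final answer: 78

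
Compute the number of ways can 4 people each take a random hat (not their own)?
Using D(n) = (n-1)[D(n-1) + D(n-2)]:
D(4) = (4-1) × [D(3) + D(2)]
      = 3 × [2 + 1]
      = 3 × 3
      = 9
Final answer: 9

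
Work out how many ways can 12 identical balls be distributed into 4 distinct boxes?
455
C(12+4-1, 4-1) = C(15, 3) = 455.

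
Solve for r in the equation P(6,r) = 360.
P(6,r) = 6·5·…·(6−r+1), a product of r factors. Multiplying down from 6: 6 = 6; 6·5 = 30; 6·5·4 = 120; 6·5·4·3 = 360 ✓ (4 factors). So r = 4.
Final answer: 4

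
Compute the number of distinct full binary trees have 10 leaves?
4,862

Explanation: Using the Catalan number formula: C_n = C(2n, n) / (n+1)
C_9 = C(18, 9) / (9+1)
     = 48620 / 10
     = 4,862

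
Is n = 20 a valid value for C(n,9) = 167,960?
Yes
C(20,9) = 20·19·18·17·16·15·14·13·12/9! = 60,949,324,800/362,880 = 167,960, which equals 167,960.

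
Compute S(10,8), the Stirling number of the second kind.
750

Working:
Using the Stirling recurrence: S(n,k) = k·S(n-1,k) + S(n-1,k-1)
S(10,8) = 8·S(9,8) + S(9,7)
         = 8·36 + 462
         = 288 + 462
         = 750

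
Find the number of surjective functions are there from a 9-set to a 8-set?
1,451,520

Explanation: Onto functions = 8! × S(9,8)
First compute S(9,8) via recurrence:
Using the Stirling recurrence: S(n,k) = k·S(n-1,k) + S(n-1,k-1)
S(9,8) = 8·S(8,8) + S(8,7)
         = 8·1 + 28
         = 8 + 28
         = 36
Then: 40320 × 36 = 1,451,520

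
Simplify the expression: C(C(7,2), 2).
210

Solution: C(7,2) = 21, then C(21, 2) = 210.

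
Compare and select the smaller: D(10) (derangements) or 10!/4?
10!/4

D(10) = (10-1)·[D(9) + D(8)] = 9·[133,496 + 14,833] = 1,334,961; 10!/4 = 3,628,800/4 = 907,200.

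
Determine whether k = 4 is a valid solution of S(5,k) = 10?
Yes

Solution: S(5,4) = 4·S(4,4) + S(4,3) = 4·1 + 6 = 10, which equals 10.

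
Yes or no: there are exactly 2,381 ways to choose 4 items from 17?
No

Working:
C(17,4) = 2,380 ≠ 2381.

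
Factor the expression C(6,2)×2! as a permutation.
P(6,2)
C(6,2)×2! = [6!/(2!(4)!)]×2! = 6!/(4)! = P(6,2) = 30.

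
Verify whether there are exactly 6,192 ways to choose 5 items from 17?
False
C(17,5) = 6,188 ≠ 6192.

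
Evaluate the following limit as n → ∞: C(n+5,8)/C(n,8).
1

Reasoning: Both numerator and denominator grow as n^8/8! for large n, so the ratio → 1.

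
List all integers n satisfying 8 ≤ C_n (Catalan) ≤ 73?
C_3=5; C_4=14; C_5=42; C_6=132. So valid n = 4, 5.
Final answer: 4, 5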